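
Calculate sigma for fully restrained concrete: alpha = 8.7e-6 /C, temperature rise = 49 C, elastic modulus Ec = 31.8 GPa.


sigma = alpha * dT * Ec
= 8.7e-6 * 49 * 31.8 * 1000
= 13.556 MPa

13.556


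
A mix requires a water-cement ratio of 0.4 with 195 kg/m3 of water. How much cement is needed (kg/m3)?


Cement = water / (w/c)
= 195 / 0.4
= 487.5 kg/m3

487.5


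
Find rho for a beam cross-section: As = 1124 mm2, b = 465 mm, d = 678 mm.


rho = As / (b * d)
= 1124 / (465 * 678)
= 0.0036

0.0036


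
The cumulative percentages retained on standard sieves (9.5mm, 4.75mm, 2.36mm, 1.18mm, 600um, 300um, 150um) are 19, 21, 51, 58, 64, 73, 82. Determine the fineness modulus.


FM = sum(cumulative % retained) / 100
= 368 / 100
= 3.68

3.68


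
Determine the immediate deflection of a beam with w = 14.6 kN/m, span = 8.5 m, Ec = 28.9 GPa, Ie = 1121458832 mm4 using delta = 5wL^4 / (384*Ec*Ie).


Convert: L = 8.5 m = 8500 mm, Ec = 28.9 GPa = 28900 MPa
delta = 5 * 14.6 * 8500^4 / (384 * 28900 * 1121458832)
= 30.62 mm

30.62


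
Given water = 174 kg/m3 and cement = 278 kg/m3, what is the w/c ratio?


w/c = water / cement
w/c = 174 / 278 = 0.626

0.626


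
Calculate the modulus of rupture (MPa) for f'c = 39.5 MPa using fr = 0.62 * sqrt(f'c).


fr = 0.62 * sqrt(39.5)
= 3.897 MPa

3.897


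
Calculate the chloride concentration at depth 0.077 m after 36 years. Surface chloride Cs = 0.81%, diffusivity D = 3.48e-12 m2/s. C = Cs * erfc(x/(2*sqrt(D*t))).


t_seconds = 36 * 365.25 * 24 * 3600 = 1136073600.0 s
arg = 0.077 / (2 * sqrt(3.48e-12 * 1136073600.0))
= 0.6123
erfc(0.6123) = 0.3865
C = 0.81 * 0.3865 = 0.3131%

0.3131


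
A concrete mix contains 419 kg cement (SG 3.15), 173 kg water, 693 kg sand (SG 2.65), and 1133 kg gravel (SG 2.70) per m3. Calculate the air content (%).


Vol cement = 419 / (3.15 * 1000) = 0.133016 m3
Vol water = 173 / 1000 = 0.173 m3
Vol sand = 693 / (2.65 * 1000) = 0.261509 m3
Vol gravel = 1133 / (2.70 * 1000) = 0.41963 m3
Total solid + water volume = 0.987155 m3
Air = (1 - 0.987155) * 100 = 1.28%

1.28


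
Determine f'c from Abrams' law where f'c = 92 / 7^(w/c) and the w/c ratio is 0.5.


f'c = 92 / 7^0.5
= 92 / 2.646
= 34.77 MPa

34.77


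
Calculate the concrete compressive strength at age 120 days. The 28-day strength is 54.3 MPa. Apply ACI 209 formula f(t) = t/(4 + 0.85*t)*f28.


f(120) = 120 / (4 + 0.85 * 120) * 54.3
= 120 / 106.0 * 54.3
= 61.47 MPa

61.47


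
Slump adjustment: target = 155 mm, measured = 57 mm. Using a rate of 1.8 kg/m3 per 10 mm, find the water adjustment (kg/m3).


Difference = 155 - 57 = 98 mm
Water adjustment = 98 * 1.8 / 10 = 17.6 kg/m3

17.6


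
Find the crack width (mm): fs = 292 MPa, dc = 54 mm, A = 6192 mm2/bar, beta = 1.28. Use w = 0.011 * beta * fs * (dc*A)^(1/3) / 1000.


w = 0.011 * beta * fs * (dc * A)^(1/3) / 1000
= 0.011 * 1.28 * 292 * (54 * 6192)^(1/3) / 1000
= 0.285 mm

0.285


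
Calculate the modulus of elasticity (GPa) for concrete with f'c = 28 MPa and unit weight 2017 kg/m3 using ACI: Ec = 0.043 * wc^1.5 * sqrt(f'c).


Ec = 0.043 * 2017^1.5 * sqrt(28) / 1000
= 20.61 GPa

20.61


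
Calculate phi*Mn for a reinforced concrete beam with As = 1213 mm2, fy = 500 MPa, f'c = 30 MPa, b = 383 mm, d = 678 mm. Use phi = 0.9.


a = As * fy / (0.85 * f'c * b)
= 1213 * 500 / (0.85 * 30 * 383)
= 62.1 mm
Mn = As * fy * (d - a/2) / 10^6
= 392.3752 kN-m
phi*Mn = 0.9 * 392.3752 = 353.14 kN-m

353.14


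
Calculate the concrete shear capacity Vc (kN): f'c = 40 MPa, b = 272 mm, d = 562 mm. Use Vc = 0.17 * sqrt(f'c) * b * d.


Vc = 0.17 * sqrt(40) * 272 * 562 / 1000
= 164.36 kN

164.36


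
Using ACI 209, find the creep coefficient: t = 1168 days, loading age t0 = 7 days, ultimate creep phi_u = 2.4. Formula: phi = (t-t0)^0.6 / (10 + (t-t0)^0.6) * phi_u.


dt = 1168 - 7 = 1161
phi = 1161^0.6 / (10 + 1161^0.6) * 2.4
= 2.096

2.096


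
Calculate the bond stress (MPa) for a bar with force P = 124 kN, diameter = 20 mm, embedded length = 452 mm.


u = P / (pi * db * ld)
= 124 * 1000 / (pi * 20 * 452)
= 4.366 MPa

4.366


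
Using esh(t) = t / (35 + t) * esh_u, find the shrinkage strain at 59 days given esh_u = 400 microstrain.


esh(59) = 59 / (35 + 59) * 400
= 59 / 94 * 400
= 251.1 microstrain

251.1


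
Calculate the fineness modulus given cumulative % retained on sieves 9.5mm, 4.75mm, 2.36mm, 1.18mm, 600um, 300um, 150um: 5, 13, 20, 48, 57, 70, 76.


FM = sum(cumulative % retained) / 100
= 289 / 100
= 2.89

2.89


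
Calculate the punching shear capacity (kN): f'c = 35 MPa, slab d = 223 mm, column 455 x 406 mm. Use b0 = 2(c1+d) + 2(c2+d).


b0 = 2*(455 + 223) + 2*(406 + 223) = 2614 mm
Vc = 0.33 * sqrt(35) * 2614 * 223 / 1000
= 1138.04 kN

1138.04


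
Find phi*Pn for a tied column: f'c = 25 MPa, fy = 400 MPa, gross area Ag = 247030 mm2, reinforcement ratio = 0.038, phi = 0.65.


Ast = rho * Ag = 0.038 * 247030 = 9387.14 mm2
phi*Pn = 0.65 * 0.80 * (0.85 * 25 * (247030 - 9387.14) + 400 * 9387.14) / 1000
= 4578.48 kN

4578.48


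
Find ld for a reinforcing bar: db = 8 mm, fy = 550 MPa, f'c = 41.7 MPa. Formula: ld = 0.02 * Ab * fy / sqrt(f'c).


Ab = pi * 8^2 / 4 = 50.265 mm2
ld = 0.02 * 50.265 * 550 / sqrt(41.7)
= 85.6 mm

85.6


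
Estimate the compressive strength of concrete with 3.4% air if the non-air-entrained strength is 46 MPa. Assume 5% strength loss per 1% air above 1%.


Strength loss = (3.4 - 1) * 5 = 12.0%
f'c = 46 * (1 - 12.0/100)
= 40.48 MPa

40.48


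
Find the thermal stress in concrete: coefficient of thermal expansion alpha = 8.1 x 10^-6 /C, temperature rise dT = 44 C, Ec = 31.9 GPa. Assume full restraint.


sigma = alpha * dT * Ec
= 8.1e-6 * 44 * 31.9 * 1000
= 11.369 MPa

11.369


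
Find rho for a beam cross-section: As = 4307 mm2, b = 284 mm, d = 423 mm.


rho = As / (b * d)
= 4307 / (284 * 423)
= 0.0359

0.0359


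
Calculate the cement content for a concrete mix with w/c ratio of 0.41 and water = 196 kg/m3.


Cement = water / (w/c)
= 196 / 0.41
= 478.0 kg/m3

478.0


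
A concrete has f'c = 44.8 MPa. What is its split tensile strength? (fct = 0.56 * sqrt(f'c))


fct = 0.56 * sqrt(44.8)
= 0.56 * 6.693
= 3.748 MPa

3.748


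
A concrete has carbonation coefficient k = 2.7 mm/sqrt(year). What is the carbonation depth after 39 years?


depth = k * sqrt(t)
= 2.7 * sqrt(39)
= 16.86 mm

16.86


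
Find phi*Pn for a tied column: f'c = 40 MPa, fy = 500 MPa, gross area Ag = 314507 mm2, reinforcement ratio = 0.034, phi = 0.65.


Ast = rho * Ag = 0.034 * 314507 = 10693.238 mm2
phi*Pn = 0.65 * 0.80 * (0.85 * 40 * (314507 - 10693.238) + 500 * 10693.238) / 1000
= 8151.67 kN

8151.67


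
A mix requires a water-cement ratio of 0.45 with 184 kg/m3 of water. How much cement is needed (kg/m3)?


Cement = water / (w/c)
= 184 / 0.45
= 408.9 kg/m3

408.9


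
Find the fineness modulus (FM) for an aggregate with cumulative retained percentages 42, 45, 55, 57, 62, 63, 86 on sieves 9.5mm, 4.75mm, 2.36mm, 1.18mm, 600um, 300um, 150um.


FM = sum(cumulative % retained) / 100
= 410 / 100
= 4.1

4.1


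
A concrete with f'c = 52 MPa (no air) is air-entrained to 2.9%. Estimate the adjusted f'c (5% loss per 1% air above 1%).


Strength loss = (2.9 - 1) * 5 = 9.5%
f'c = 52 * (1 - 9.5/100)
= 47.06 MPa

47.06


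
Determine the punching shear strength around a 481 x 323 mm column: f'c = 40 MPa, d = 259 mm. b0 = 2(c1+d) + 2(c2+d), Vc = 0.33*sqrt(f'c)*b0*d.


b0 = 2*(481 + 259) + 2*(323 + 259) = 2644 mm
Vc = 0.33 * sqrt(40) * 2644 * 259 / 1000
= 1429.24 kN

1429.24


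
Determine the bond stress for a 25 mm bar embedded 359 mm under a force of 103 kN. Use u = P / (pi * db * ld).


u = P / (pi * db * ld)
= 103 * 1000 / (pi * 25 * 359)
= 3.653 MPa

3.653


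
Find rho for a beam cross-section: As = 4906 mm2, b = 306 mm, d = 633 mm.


rho = As / (b * d)
= 4906 / (306 * 633)
= 0.0253

0.0253


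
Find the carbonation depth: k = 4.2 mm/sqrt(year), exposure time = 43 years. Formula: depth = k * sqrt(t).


depth = k * sqrt(t)
= 4.2 * sqrt(43)
= 27.54 mm

27.54


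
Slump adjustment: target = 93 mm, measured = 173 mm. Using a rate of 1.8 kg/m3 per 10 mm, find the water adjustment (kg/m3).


Difference = 93 - 173 = -80 mm
Water adjustment = -80 * 1.8 / 10 = -14.4 kg/m3

-14.4


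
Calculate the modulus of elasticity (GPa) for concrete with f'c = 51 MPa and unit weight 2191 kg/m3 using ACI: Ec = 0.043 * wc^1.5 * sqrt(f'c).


Ec = 0.043 * 2191^1.5 * sqrt(51) / 1000
= 31.49 GPa

31.49


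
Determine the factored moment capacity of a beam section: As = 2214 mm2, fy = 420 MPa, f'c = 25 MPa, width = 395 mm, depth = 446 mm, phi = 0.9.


a = As * fy / (0.85 * f'c * b)
= 2214 * 420 / (0.85 * 25 * 395)
= 110.7824 mm
Mn = As * fy * (d - a/2) / 10^6
= 363.2193 kN-m
phi*Mn = 0.9 * 363.2193 = 326.9 kN-m

326.9


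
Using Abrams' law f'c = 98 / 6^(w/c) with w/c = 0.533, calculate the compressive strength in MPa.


f'c = 98 / 6^0.533
= 98 / 2.599
= 37.71 MPa

37.71


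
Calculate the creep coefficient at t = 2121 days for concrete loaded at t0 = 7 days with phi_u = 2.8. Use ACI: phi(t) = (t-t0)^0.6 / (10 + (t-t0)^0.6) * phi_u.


dt = 2121 - 7 = 2114
phi = 2114^0.6 / (10 + 2114^0.6) * 2.8
= 2.543

2.543


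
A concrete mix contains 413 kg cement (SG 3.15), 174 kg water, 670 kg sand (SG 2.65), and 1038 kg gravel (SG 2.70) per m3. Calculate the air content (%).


Vol cement = 413 / (3.15 * 1000) = 0.131111 m3
Vol water = 174 / 1000 = 0.174 m3
Vol sand = 670 / (2.65 * 1000) = 0.25283 m3
Vol gravel = 1038 / (2.70 * 1000) = 0.384444 m3
Total solid + water volume = 0.942386 m3
Air = (1 - 0.942386) * 100 = 5.76%

5.76


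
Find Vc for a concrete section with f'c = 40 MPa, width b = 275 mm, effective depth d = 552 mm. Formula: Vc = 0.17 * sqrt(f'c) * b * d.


Vc = 0.17 * sqrt(40) * 275 * 552 / 1000
= 163.21 kN

163.21


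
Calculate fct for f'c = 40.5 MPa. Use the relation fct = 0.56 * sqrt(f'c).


fct = 0.56 * sqrt(40.5)
= 0.56 * 6.364
= 3.564 MPa

3.564


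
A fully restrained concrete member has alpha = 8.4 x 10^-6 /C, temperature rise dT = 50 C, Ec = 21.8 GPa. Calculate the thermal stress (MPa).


sigma = alpha * dT * Ec
= 8.4e-6 * 50 * 21.8 * 1000
= 9.156 MPa

9.156


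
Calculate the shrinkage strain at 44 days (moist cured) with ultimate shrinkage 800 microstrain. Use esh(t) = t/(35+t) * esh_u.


esh(44) = 44 / (35 + 44) * 800
= 44 / 79 * 800
= 445.6 microstrain

445.6


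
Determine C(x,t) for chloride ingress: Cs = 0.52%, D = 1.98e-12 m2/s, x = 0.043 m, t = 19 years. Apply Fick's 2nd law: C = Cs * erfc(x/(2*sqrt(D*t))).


t_seconds = 19 * 365.25 * 24 * 3600 = 599594400.0 s
arg = 0.043 / (2 * sqrt(1.98e-12 * 599594400.0))
= 0.624
erfc(0.624) = 0.3775
C = 0.52 * 0.3775 = 0.1963%

0.1963


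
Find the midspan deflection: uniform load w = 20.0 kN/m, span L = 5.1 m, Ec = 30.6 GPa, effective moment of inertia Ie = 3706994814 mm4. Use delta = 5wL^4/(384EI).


Convert: L = 5.1 m = 5100 mm, Ec = 30.6 GPa = 30600 MPa
delta = 5 * 20.0 * 5100^4 / (384 * 30600 * 3706994814)
= 1.55 mm

1.55


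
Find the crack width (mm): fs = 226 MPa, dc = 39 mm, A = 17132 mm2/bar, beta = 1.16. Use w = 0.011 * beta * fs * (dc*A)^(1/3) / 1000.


w = 0.011 * beta * fs * (dc * A)^(1/3) / 1000
= 0.011 * 1.16 * 226 * (39 * 17132)^(1/3) / 1000
= 0.252 mm

0.252


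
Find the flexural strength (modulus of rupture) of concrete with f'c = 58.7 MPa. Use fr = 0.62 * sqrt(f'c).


fr = 0.62 * sqrt(58.7)
= 4.75 MPa

4.75


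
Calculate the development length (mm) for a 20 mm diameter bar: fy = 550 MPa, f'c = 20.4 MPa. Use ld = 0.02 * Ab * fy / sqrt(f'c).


Ab = pi * 20^2 / 4 = 314.159 mm2
ld = 0.02 * 314.159 * 550 / sqrt(20.4)
= 765.1 mm

765.1


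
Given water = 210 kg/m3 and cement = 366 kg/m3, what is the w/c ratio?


w/c = water / cement
w/c = 210 / 366 = 0.574

0.574


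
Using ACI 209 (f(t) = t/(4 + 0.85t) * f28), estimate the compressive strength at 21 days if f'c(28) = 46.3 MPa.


f(21) = 21 / (4 + 0.85 * 21) * 46.3
= 21 / 21.85 * 46.3
= 44.5 MPa

44.5


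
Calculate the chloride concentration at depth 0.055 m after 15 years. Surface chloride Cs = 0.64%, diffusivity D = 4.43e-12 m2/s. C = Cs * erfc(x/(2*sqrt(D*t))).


t_seconds = 15 * 365.25 * 24 * 3600 = 473364000.0 s
arg = 0.055 / (2 * sqrt(4.43e-12 * 473364000.0))
= 0.6005
erfc(0.6005) = 0.3957
C = 0.64 * 0.3957 = 0.2533%

0.2533


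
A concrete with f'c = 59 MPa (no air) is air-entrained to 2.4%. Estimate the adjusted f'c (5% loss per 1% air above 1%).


Strength loss = (2.4 - 1) * 5 = 7.0%
f'c = 59 * (1 - 7.0/100)
= 54.87 MPa

54.87


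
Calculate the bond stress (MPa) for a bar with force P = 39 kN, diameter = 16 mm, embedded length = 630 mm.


u = P / (pi * db * ld)
= 39 * 1000 / (pi * 16 * 630)
= 1.232 MPa

1.232


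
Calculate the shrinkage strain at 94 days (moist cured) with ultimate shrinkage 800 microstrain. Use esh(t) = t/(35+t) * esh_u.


esh(94) = 94 / (35 + 94) * 800
= 94 / 129 * 800
= 582.9 microstrain

582.9


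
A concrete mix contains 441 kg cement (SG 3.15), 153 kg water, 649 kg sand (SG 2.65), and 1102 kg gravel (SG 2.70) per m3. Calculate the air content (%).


Vol cement = 441 / (3.15 * 1000) = 0.14 m3
Vol water = 153 / 1000 = 0.153 m3
Vol sand = 649 / (2.65 * 1000) = 0.244906 m3
Vol gravel = 1102 / (2.70 * 1000) = 0.408148 m3
Total solid + water volume = 0.946054 m3
Air = (1 - 0.946054) * 100 = 5.39%

5.39


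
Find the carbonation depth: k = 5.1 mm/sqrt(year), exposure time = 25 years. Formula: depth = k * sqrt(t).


depth = k * sqrt(t)
= 5.1 * sqrt(25)
= 25.5 mm

25.5


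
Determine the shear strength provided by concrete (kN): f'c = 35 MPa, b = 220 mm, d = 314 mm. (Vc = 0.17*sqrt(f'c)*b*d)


Vc = 0.17 * sqrt(35) * 220 * 314 / 1000
= 69.48 kN

69.48


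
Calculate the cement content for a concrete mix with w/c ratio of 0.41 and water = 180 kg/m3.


Cement = water / (w/c)
= 180 / 0.41
= 439.0 kg/m3

439.0


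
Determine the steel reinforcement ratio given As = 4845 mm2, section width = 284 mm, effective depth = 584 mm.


rho = As / (b * d)
= 4845 / (284 * 584)
= 0.0292

0.0292


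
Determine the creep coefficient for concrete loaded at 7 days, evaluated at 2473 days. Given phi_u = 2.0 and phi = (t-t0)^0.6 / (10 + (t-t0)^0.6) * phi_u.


dt = 2473 - 7 = 2466
phi = 2466^0.6 / (10 + 2466^0.6) * 2.0
= 1.831

1.831


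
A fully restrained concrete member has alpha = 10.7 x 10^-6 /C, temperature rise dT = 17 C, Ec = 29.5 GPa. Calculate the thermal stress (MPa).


sigma = alpha * dT * Ec
= 10.7e-6 * 17 * 29.5 * 1000
= 5.366 MPa

5.366


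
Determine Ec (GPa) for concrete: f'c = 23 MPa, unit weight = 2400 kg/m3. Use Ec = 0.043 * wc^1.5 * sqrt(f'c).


Ec = 0.043 * 2400^1.5 * sqrt(23) / 1000
= 24.25 GPa

24.25


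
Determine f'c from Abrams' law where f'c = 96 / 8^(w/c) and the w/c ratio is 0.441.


f'c = 96 / 8^0.441
= 96 / 2.502
= 38.37 MPa

38.37


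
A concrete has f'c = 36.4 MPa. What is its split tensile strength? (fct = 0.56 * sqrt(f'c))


fct = 0.56 * sqrt(36.4)
= 0.56 * 6.033
= 3.379 MPa

3.379


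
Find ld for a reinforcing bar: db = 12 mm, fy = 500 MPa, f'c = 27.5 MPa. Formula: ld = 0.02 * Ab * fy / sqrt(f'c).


Ab = pi * 12^2 / 4 = 113.097 mm2
ld = 0.02 * 113.097 * 500 / sqrt(27.5)
= 215.7 mm

215.7


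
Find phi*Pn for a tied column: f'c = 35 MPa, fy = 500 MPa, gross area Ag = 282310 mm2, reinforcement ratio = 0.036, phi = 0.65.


Ast = rho * Ag = 0.036 * 282310 = 10163.16 mm2
phi*Pn = 0.65 * 0.80 * (0.85 * 35 * (282310 - 10163.16) + 500 * 10163.16) / 1000
= 6852.53 kN

6852.53


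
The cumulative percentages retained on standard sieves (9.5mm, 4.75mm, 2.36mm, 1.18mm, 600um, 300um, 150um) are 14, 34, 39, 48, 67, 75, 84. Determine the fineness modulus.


FM = sum(cumulative % retained) / 100
= 361 / 100
= 3.61

3.61


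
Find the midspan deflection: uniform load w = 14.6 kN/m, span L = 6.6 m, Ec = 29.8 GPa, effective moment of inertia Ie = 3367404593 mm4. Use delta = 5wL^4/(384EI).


Convert: L = 6.6 m = 6600 mm, Ec = 29.8 GPa = 29800 MPa
delta = 5 * 14.6 * 6600^4 / (384 * 29800 * 3367404593)
= 3.59 mm

3.59


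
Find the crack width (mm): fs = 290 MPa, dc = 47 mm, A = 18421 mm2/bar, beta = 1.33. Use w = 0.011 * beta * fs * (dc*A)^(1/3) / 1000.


w = 0.011 * beta * fs * (dc * A)^(1/3) / 1000
= 0.011 * 1.33 * 290 * (47 * 18421)^(1/3) / 1000
= 0.404 mm

0.404


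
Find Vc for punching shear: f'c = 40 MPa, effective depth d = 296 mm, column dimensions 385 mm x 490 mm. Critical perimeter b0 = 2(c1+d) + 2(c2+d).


b0 = 2*(385 + 296) + 2*(490 + 296) = 2934 mm
Vc = 0.33 * sqrt(40) * 2934 * 296 / 1000
= 1812.57 kN

1812.57


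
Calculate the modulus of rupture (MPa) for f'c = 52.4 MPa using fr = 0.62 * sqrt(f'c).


fr = 0.62 * sqrt(52.4)
= 4.488 MPa

4.488


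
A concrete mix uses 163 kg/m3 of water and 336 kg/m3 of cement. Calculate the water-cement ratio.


w/c = water / cement
w/c = 163 / 336 = 0.485

0.485


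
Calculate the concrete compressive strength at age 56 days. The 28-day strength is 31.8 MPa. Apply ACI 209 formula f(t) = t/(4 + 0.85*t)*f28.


f(56) = 56 / (4 + 0.85 * 56) * 31.8
= 56 / 51.6 * 31.8
= 34.51 MPa

34.51


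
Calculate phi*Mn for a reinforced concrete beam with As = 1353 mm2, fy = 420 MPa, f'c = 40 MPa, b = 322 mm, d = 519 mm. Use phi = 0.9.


a = As * fy / (0.85 * f'c * b)
= 1353 * 420 / (0.85 * 40 * 322)
= 51.9054 mm
Mn = As * fy * (d - a/2) / 10^6
= 280.1791 kN-m
phi*Mn = 0.9 * 280.1791 = 252.16 kN-m

252.16


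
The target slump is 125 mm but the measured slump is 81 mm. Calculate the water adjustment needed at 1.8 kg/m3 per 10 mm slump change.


Difference = 125 - 81 = 44 mm
Water adjustment = 44 * 1.8 / 10 = 7.9 kg/m3

7.9


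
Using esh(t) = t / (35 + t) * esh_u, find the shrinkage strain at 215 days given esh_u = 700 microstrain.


esh(215) = 215 / (35 + 215) * 700
= 215 / 250 * 700
= 602.0 microstrain

602.0


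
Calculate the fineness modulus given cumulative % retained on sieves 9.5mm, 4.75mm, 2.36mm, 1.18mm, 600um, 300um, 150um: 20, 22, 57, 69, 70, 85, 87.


FM = sum(cumulative % retained) / 100
= 410 / 100
= 4.1

4.1


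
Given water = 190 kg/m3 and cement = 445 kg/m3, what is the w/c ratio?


w/c = water / cement
w/c = 190 / 445 = 0.427

0.427


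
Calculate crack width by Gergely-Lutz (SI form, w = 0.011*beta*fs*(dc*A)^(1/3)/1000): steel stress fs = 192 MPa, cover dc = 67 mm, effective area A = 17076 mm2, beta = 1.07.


w = 0.011 * beta * fs * (dc * A)^(1/3) / 1000
= 0.011 * 1.07 * 192 * (67 * 17076)^(1/3) / 1000
= 0.236 mm

0.236


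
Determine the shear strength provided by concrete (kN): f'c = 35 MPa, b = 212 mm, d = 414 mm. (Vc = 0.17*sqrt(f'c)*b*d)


Vc = 0.17 * sqrt(35) * 212 * 414 / 1000
= 88.27 kN

88.27


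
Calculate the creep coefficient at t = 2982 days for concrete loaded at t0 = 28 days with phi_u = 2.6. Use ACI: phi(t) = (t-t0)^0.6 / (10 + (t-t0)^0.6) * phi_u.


dt = 2982 - 28 = 2954
phi = 2954^0.6 / (10 + 2954^0.6) * 2.6
= 2.401

2.401


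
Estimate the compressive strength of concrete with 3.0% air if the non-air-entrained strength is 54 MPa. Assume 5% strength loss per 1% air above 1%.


Strength loss = (3.0 - 1) * 5 = 10.0%
f'c = 54 * (1 - 10.0/100)
= 48.6 MPa

48.6


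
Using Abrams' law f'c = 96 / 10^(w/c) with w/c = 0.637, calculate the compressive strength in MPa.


f'c = 96 / 10^0.637
= 96 / 4.335
= 22.14 MPa

22.14


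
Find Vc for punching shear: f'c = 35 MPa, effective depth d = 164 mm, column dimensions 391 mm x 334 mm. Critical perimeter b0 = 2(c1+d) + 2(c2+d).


b0 = 2*(391 + 164) + 2*(334 + 164) = 2106 mm
Vc = 0.33 * sqrt(35) * 2106 * 164 / 1000
= 674.3 kN

674.3


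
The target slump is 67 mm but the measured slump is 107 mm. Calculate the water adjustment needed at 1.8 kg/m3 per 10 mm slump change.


Difference = 67 - 107 = -40 mm
Water adjustment = -40 * 1.8 / 10 = -7.2 kg/m3

-7.2


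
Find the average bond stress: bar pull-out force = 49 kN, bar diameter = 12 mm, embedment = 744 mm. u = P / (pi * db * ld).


u = P / (pi * db * ld)
= 49 * 1000 / (pi * 12 * 744)
= 1.747 MPa

1.747


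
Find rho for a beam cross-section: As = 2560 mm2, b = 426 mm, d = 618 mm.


rho = As / (b * d)
= 2560 / (426 * 618)
= 0.0097

0.0097


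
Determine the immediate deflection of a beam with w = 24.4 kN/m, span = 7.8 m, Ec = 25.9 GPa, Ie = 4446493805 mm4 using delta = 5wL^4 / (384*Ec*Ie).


Convert: L = 7.8 m = 7800 mm, Ec = 25.9 GPa = 25900 MPa
delta = 5 * 24.4 * 7800^4 / (384 * 25900 * 4446493805)
= 10.21 mm

10.21


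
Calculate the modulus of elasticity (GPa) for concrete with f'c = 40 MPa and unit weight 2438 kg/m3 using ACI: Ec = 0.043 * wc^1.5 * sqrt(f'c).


Ec = 0.043 * 2438^1.5 * sqrt(40) / 1000
= 32.74 GPa

32.74


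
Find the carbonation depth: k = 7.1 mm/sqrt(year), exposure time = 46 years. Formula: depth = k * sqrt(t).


depth = k * sqrt(t)
= 7.1 * sqrt(46)
= 48.15 mm

48.15


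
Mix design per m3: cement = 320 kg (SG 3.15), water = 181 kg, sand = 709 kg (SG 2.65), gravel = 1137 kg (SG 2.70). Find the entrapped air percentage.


Vol cement = 320 / (3.15 * 1000) = 0.101587 m3
Vol water = 181 / 1000 = 0.181 m3
Vol sand = 709 / (2.65 * 1000) = 0.267547 m3
Vol gravel = 1137 / (2.70 * 1000) = 0.421111 m3
Total solid + water volume = 0.971246 m3
Air = (1 - 0.971246) * 100 = 2.88%

2.88


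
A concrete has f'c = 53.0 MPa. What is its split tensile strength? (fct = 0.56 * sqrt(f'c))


fct = 0.56 * sqrt(53.0)
= 0.56 * 7.28
= 4.077 MPa

4.077


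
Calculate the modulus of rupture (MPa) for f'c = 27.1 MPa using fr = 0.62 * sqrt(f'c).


fr = 0.62 * sqrt(27.1)
= 3.228 MPa

3.228


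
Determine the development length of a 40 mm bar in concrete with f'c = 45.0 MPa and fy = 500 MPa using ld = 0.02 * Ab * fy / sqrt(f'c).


Ab = pi * 40^2 / 4 = 1256.637 mm2
ld = 0.02 * 1256.637 * 500 / sqrt(45.0)
= 1873.3 mm

1873.3


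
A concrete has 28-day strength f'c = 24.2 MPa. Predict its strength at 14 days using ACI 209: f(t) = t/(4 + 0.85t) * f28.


f(14) = 14 / (4 + 0.85 * 14) * 24.2
= 14 / 15.9 * 24.2
= 21.31 MPa

21.31


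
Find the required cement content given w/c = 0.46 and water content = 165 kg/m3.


Cement = water / (w/c)
= 165 / 0.46
= 358.7 kg/m3

358.7


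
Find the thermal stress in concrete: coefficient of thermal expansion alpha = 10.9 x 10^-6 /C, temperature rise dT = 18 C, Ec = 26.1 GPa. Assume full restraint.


sigma = alpha * dT * Ec
= 10.9e-6 * 18 * 26.1 * 1000
= 5.121 MPa

5.121


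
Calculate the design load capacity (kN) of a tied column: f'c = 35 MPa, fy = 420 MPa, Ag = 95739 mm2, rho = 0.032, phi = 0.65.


Ast = rho * Ag = 0.032 * 95739 = 3063.648 mm2
phi*Pn = 0.65 * 0.80 * (0.85 * 35 * (95739 - 3063.648) + 420 * 3063.648) / 1000
= 2102.79 kN

2102.79


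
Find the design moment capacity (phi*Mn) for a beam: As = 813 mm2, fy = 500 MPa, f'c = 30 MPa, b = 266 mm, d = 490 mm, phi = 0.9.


a = As * fy / (0.85 * f'c * b)
= 813 * 500 / (0.85 * 30 * 266)
= 59.9292 mm
Mn = As * fy * (d - a/2) / 10^6
= 187.0044 kN-m
phi*Mn = 0.9 * 187.0044 = 168.3 kN-m

168.3


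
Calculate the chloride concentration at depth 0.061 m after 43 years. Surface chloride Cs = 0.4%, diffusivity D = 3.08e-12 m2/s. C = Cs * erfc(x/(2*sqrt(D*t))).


t_seconds = 43 * 365.25 * 24 * 3600 = 1356976800.0 s
arg = 0.061 / (2 * sqrt(3.08e-12 * 1356976800.0))
= 0.4718
erfc(0.4718) = 0.5046
C = 0.4 * 0.5046 = 0.2019%

0.2019


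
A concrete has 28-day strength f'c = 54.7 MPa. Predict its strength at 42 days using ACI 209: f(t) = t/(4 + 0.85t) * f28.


f(42) = 42 / (4 + 0.85 * 42) * 54.7
= 42 / 39.7 * 54.7
= 57.87 MPa

57.87


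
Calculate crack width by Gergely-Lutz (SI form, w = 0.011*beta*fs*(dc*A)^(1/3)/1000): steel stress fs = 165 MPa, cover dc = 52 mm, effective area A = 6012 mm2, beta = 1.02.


w = 0.011 * beta * fs * (dc * A)^(1/3) / 1000
= 0.011 * 1.02 * 165 * (52 * 6012)^(1/3) / 1000
= 0.126 mm

0.126


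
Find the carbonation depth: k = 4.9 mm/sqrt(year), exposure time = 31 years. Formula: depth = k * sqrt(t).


depth = k * sqrt(t)
= 4.9 * sqrt(31)
= 27.28 mm

27.28


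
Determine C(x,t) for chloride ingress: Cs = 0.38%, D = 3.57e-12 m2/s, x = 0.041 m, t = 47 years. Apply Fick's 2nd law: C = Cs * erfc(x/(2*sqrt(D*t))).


t_seconds = 47 * 365.25 * 24 * 3600 = 1483207200.0 s
arg = 0.041 / (2 * sqrt(3.57e-12 * 1483207200.0))
= 0.2817
erfc(0.2817) = 0.6903
C = 0.38 * 0.6903 = 0.2623%

0.2623


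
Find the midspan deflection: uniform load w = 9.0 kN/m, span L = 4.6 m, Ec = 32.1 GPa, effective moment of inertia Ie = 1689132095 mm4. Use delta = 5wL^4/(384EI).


Convert: L = 4.6 m = 4600 mm, Ec = 32.1 GPa = 32100 MPa
delta = 5 * 9.0 * 4600^4 / (384 * 32100 * 1689132095)
= 0.97 mm

0.97


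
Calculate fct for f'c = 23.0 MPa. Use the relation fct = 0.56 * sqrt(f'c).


fct = 0.56 * sqrt(23.0)
= 0.56 * 4.796
= 2.686 MPa

2.686


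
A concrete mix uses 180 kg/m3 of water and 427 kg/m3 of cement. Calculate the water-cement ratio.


w/c = water / cement
w/c = 180 / 427 = 0.422

0.422


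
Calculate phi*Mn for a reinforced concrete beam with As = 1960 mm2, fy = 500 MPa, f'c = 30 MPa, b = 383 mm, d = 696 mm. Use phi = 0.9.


a = As * fy / (0.85 * f'c * b)
= 1960 * 500 / (0.85 * 30 * 383)
= 100.343 mm
Mn = As * fy * (d - a/2) / 10^6
= 632.9119 kN-m
phi*Mn = 0.9 * 632.9119 = 569.62 kN-m

569.62


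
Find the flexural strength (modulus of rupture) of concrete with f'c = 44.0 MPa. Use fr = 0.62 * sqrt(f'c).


fr = 0.62 * sqrt(44.0)
= 4.113 MPa

4.113


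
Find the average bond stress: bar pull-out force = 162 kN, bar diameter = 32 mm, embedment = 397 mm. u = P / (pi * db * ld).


u = P / (pi * db * ld)
= 162 * 1000 / (pi * 32 * 397)
= 4.059 MPa

4.059


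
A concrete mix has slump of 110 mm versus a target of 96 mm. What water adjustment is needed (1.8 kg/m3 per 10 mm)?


Difference = 96 - 110 = -14 mm
Water adjustment = -14 * 1.8 / 10 = -2.5 kg/m3

-2.5


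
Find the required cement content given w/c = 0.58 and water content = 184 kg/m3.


Cement = water / (w/c)
= 184 / 0.58
= 317.2 kg/m3

317.2


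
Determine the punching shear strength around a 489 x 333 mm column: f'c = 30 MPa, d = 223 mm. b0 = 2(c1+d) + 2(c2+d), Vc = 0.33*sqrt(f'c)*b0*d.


b0 = 2*(489 + 223) + 2*(333 + 223) = 2536 mm
Vc = 0.33 * sqrt(30) * 2536 * 223 / 1000
= 1022.18 kN

1022.18


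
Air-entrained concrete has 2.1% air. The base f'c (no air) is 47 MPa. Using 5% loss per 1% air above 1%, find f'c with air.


Strength loss = (2.1 - 1) * 5 = 5.5%
f'c = 47 * (1 - 5.5/100)
= 44.41 MPa

44.41


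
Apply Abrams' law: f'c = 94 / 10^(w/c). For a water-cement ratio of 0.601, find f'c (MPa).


f'c = 94 / 10^0.601
= 94 / 3.99
= 23.56 MPa

23.56


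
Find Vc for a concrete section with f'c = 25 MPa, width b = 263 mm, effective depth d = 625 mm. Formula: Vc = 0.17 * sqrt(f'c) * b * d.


Vc = 0.17 * sqrt(25) * 263 * 625 / 1000
= 139.72 kN

139.72


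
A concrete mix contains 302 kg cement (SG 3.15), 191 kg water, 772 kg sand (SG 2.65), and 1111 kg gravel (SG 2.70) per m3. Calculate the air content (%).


Vol cement = 302 / (3.15 * 1000) = 0.095873 m3
Vol water = 191 / 1000 = 0.191 m3
Vol sand = 772 / (2.65 * 1000) = 0.291321 m3
Vol gravel = 1111 / (2.70 * 1000) = 0.411481 m3
Total solid + water volume = 0.989675 m3
Air = (1 - 0.989675) * 100 = 1.03%

1.03


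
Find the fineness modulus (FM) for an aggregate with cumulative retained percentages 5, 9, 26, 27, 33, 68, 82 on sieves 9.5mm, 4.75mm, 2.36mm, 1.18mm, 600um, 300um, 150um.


FM = sum(cumulative % retained) / 100
= 250 / 100
= 2.5

2.5


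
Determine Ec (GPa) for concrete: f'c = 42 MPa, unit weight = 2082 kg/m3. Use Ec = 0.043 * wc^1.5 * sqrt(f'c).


Ec = 0.043 * 2082^1.5 * sqrt(42) / 1000
= 26.47 GPa

26.47


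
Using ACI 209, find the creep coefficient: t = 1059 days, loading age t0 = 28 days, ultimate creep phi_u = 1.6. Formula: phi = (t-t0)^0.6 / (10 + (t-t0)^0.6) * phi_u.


dt = 1059 - 28 = 1031
phi = 1031^0.6 / (10 + 1031^0.6) * 1.6
= 1.385

1.385


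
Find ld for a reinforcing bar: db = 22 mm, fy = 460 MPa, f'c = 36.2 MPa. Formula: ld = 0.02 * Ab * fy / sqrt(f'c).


Ab = pi * 22^2 / 4 = 380.133 mm2
ld = 0.02 * 380.133 * 460 / sqrt(36.2)
= 581.3 mm

581.3


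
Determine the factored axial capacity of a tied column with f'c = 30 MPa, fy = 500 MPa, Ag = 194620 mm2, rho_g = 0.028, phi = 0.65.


Ast = rho * Ag = 0.028 * 194620 = 5449.36 mm2
phi*Pn = 0.65 * 0.80 * (0.85 * 30 * (194620 - 5449.36) + 500 * 5449.36) / 1000
= 3925.24 kN

3925.24


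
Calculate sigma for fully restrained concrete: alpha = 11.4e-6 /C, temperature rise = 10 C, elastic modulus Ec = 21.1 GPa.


sigma = alpha * dT * Ec
= 11.4e-6 * 10 * 21.1 * 1000
= 2.405 MPa

2.405


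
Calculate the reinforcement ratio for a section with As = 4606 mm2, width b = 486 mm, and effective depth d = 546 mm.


rho = As / (b * d)
= 4606 / (486 * 546)
= 0.0174

0.0174


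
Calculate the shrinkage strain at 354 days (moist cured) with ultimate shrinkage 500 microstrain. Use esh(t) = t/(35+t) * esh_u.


esh(354) = 354 / (35 + 354) * 500
= 354 / 389 * 500
= 455.0 microstrain

455.0


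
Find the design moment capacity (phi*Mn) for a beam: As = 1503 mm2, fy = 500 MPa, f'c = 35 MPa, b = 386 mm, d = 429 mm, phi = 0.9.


a = As * fy / (0.85 * f'c * b)
= 1503 * 500 / (0.85 * 35 * 386)
= 65.4417 mm
Mn = As * fy * (d - a/2) / 10^6
= 297.8038 kN-m
phi*Mn = 0.9 * 297.8038 = 268.02 kN-m

268.02


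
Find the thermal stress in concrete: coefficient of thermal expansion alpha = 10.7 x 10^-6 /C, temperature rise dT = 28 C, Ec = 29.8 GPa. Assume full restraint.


sigma = alpha * dT * Ec
= 10.7e-6 * 28 * 29.8 * 1000
= 8.928 MPa

8.928


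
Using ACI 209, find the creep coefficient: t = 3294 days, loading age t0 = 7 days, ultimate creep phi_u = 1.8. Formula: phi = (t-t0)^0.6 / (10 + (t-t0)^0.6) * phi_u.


dt = 3294 - 7 = 3287
phi = 3287^0.6 / (10 + 3287^0.6) * 1.8
= 1.67

1.67


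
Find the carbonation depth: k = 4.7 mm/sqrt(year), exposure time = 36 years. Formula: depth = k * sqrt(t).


depth = k * sqrt(t)
= 4.7 * sqrt(36)
= 28.2 mm

28.2


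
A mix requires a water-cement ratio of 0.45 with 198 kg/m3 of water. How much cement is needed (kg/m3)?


Cement = water / (w/c)
= 198 / 0.45
= 440.0 kg/m3

440.0


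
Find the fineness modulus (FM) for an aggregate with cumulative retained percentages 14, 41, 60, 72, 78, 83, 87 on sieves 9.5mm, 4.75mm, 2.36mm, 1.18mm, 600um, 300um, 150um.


FM = sum(cumulative % retained) / 100
= 435 / 100
= 4.35

4.35


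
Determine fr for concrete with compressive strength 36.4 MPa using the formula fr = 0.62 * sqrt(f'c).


fr = 0.62 * sqrt(36.4)
= 3.741 MPa

3.741


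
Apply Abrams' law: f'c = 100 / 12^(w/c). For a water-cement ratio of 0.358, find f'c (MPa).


f'c = 100 / 12^0.358
= 100 / 2.434
= 41.08 MPa

41.08


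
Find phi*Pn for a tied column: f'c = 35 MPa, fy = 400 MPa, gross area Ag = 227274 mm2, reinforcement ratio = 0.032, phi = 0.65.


Ast = rho * Ag = 0.032 * 227274 = 7272.768 mm2
phi*Pn = 0.65 * 0.80 * (0.85 * 35 * (227274 - 7272.768) + 400 * 7272.768) / 1000
= 4916.15 kN

4916.15


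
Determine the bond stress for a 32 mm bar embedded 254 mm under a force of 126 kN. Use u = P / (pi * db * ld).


u = P / (pi * db * ld)
= 126 * 1000 / (pi * 32 * 254)
= 4.934 MPa

4.934


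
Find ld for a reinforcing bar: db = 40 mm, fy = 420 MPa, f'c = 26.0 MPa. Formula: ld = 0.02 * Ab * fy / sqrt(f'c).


Ab = pi * 40^2 / 4 = 1256.637 mm2
ld = 0.02 * 1256.637 * 420 / sqrt(26.0)
= 2070.2 mm

2070.2


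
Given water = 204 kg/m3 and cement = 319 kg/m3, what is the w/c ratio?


w/c = water / cement
w/c = 204 / 319 = 0.639

0.639


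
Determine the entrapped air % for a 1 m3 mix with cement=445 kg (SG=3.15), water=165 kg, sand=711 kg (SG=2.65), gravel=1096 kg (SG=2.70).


Vol cement = 445 / (3.15 * 1000) = 0.14127 m3
Vol water = 165 / 1000 = 0.165 m3
Vol sand = 711 / (2.65 * 1000) = 0.268302 m3
Vol gravel = 1096 / (2.70 * 1000) = 0.405926 m3
Total solid + water volume = 0.980498 m3
Air = (1 - 0.980498) * 100 = 1.95%

1.95


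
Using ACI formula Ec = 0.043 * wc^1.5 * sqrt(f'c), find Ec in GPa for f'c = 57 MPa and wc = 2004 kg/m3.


Ec = 0.043 * 2004^1.5 * sqrt(57) / 1000
= 29.12 GPa

29.12


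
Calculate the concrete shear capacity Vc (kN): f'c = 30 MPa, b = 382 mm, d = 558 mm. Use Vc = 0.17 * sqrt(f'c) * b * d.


Vc = 0.17 * sqrt(30) * 382 * 558 / 1000
= 198.48 kN

198.48


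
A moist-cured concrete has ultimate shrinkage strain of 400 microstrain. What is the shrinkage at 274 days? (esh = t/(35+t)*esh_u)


esh(274) = 274 / (35 + 274) * 400
= 274 / 309 * 400
= 354.7 microstrain

354.7


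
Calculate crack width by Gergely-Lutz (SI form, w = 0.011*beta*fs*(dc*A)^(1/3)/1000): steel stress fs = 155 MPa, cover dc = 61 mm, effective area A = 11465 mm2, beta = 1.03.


w = 0.011 * beta * fs * (dc * A)^(1/3) / 1000
= 0.011 * 1.03 * 155 * (61 * 11465)^(1/3) / 1000
= 0.156 mm

0.156


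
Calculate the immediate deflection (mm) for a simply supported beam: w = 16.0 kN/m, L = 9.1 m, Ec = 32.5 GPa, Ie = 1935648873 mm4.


Convert: L = 9.1 m = 9100 mm, Ec = 32.5 GPa = 32500 MPa
delta = 5 * 16.0 * 9100^4 / (384 * 32500 * 1935648873)
= 22.71 mm

22.71


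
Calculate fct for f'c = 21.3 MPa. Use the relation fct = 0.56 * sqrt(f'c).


fct = 0.56 * sqrt(21.3)
= 0.56 * 4.615
= 2.585 MPa

2.585


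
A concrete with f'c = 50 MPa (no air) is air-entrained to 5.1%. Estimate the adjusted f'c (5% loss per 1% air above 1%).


Strength loss = (5.1 - 1) * 5 = 20.5%
f'c = 50 * (1 - 20.5/100)
= 39.75 MPa

39.75


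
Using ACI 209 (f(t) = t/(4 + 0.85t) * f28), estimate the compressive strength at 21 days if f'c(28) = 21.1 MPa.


f(21) = 21 / (4 + 0.85 * 21) * 21.1
= 21 / 21.85 * 21.1
= 20.28 MPa

20.28


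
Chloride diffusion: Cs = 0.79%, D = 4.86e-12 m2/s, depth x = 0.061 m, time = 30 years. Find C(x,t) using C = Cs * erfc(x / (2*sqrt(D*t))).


t_seconds = 30 * 365.25 * 24 * 3600 = 946728000.0 s
arg = 0.061 / (2 * sqrt(4.86e-12 * 946728000.0))
= 0.4496
erfc(0.4496) = 0.5248
C = 0.79 * 0.5248 = 0.4146%

0.4146


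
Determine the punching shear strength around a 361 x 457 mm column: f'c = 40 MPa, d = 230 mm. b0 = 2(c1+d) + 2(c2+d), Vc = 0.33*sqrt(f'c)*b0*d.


b0 = 2*(361 + 230) + 2*(457 + 230) = 2556 mm
Vc = 0.33 * sqrt(40) * 2556 * 230 / 1000
= 1226.97 kN

1226.97


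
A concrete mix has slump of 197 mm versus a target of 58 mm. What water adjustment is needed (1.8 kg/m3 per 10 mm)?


Difference = 58 - 197 = -139 mm
Water adjustment = -139 * 1.8 / 10 = -25.0 kg/m3

-25.0


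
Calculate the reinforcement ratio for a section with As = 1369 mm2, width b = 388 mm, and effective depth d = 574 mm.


rho = As / (b * d)
= 1369 / (388 * 574)
= 0.0061

0.0061


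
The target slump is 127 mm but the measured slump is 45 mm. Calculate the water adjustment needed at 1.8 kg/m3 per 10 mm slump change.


Difference = 127 - 45 = 82 mm
Water adjustment = 82 * 1.8 / 10 = 14.8 kg/m3

14.8


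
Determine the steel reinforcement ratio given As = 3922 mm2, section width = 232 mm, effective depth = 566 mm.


rho = As / (b * d)
= 3922 / (232 * 566)
= 0.0299

0.0299


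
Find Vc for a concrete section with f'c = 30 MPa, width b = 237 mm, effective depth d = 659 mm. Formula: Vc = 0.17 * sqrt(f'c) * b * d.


Vc = 0.17 * sqrt(30) * 237 * 659 / 1000
= 145.43 kN

145.43


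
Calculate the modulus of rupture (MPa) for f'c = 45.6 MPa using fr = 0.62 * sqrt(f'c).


fr = 0.62 * sqrt(45.6)
= 4.187 MPa

4.187


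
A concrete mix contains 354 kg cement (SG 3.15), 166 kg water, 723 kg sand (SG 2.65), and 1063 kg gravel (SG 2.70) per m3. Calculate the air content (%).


Vol cement = 354 / (3.15 * 1000) = 0.112381 m3
Vol water = 166 / 1000 = 0.166 m3
Vol sand = 723 / (2.65 * 1000) = 0.27283 m3
Vol gravel = 1063 / (2.70 * 1000) = 0.393704 m3
Total solid + water volume = 0.944915 m3
Air = (1 - 0.944915) * 100 = 5.51%

5.51


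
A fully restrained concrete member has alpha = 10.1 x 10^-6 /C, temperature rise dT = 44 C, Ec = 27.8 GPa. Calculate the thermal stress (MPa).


sigma = alpha * dT * Ec
= 10.1e-6 * 44 * 27.8 * 1000
= 12.354 MPa

12.354


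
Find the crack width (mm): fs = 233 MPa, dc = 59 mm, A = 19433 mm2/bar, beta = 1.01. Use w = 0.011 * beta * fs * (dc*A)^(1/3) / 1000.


w = 0.011 * beta * fs * (dc * A)^(1/3) / 1000
= 0.011 * 1.01 * 233 * (59 * 19433)^(1/3) / 1000
= 0.271 mm

0.271


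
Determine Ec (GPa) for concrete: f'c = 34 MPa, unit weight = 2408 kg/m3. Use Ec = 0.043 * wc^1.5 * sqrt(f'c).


Ec = 0.043 * 2408^1.5 * sqrt(34) / 1000
= 29.63 GPa

29.63


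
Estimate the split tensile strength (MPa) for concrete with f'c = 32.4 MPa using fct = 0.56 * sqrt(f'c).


fct = 0.56 * sqrt(32.4)
= 0.56 * 5.692
= 3.188 MPa

3.188


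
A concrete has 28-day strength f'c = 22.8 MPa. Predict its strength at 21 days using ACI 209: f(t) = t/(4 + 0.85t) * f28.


f(21) = 21 / (4 + 0.85 * 21) * 22.8
= 21 / 21.85 * 22.8
= 21.91 MPa

21.91


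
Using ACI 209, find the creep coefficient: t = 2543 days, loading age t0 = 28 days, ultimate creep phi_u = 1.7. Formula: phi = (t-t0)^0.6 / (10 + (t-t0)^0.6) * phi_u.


dt = 2543 - 28 = 2515
phi = 2515^0.6 / (10 + 2515^0.6) * 1.7
= 1.558

1.558


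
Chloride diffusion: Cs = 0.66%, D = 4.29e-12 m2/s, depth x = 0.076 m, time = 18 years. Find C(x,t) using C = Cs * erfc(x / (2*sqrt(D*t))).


t_seconds = 18 * 365.25 * 24 * 3600 = 568036800.0 s
arg = 0.076 / (2 * sqrt(4.29e-12 * 568036800.0))
= 0.7698
erfc(0.7698) = 0.2763
C = 0.66 * 0.2763 = 0.1824%

0.1824


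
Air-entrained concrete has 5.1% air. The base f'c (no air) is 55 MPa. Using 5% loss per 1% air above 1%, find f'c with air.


Strength loss = (5.1 - 1) * 5 = 20.5%
f'c = 55 * (1 - 20.5/100)
= 43.73 MPa

43.73


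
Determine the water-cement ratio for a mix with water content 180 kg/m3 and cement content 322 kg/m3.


w/c = water / cement
w/c = 180 / 322 = 0.559

0.559


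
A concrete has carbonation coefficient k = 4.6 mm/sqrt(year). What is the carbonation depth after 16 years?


depth = k * sqrt(t)
= 4.6 * sqrt(16)
= 18.4 mm

18.4


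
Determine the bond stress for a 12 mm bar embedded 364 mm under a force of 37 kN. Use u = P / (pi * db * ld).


u = P / (pi * db * ld)
= 37 * 1000 / (pi * 12 * 364)
= 2.696 MPa

2.696


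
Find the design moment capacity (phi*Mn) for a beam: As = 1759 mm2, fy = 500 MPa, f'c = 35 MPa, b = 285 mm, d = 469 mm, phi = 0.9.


a = As * fy / (0.85 * f'c * b)
= 1759 * 500 / (0.85 * 35 * 285)
= 103.7299 mm
Mn = As * fy * (d - a/2) / 10^6
= 366.8703 kN-m
phi*Mn = 0.9 * 366.8703 = 330.18 kN-m

330.18


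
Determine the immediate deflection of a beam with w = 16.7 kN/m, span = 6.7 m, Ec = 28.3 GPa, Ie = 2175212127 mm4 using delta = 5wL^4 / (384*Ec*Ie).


Convert: L = 6.7 m = 6700 mm, Ec = 28.3 GPa = 28300 MPa
delta = 5 * 16.7 * 6700^4 / (384 * 28300 * 2175212127)
= 7.12 mm

7.12


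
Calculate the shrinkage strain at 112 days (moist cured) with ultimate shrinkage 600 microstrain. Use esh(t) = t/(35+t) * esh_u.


esh(112) = 112 / (35 + 112) * 600
= 112 / 147 * 600
= 457.1 microstrain

457.1


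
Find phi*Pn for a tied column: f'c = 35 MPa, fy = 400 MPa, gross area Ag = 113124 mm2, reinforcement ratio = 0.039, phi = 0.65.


Ast = rho * Ag = 0.039 * 113124 = 4411.836 mm2
phi*Pn = 0.65 * 0.80 * (0.85 * 35 * (113124 - 4411.836) + 400 * 4411.836) / 1000
= 2599.44 kN

2599.44
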